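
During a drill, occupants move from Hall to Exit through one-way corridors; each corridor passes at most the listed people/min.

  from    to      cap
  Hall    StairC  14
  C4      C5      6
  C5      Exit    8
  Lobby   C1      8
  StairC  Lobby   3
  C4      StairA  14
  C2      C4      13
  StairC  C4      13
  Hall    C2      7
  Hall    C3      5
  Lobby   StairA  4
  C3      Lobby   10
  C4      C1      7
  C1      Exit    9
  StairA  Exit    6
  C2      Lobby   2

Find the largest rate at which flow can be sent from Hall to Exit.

Augment Hall→StairC→C4→C5→Exit: bottleneck 6, flow now 6.
Augment Hall→StairC→C4→StairA→Exit: bottleneck 6, flow now 12.
Augment Hall→StairC→C4→C1→Exit: bottleneck 1, flow now 13.
Augment Hall→StairC→Lobby→C1→Exit: bottleneck 1, flow now 14.
Augment Hall→C2→C4→C1→Exit: bottleneck 6, flow now 20.
Augment Hall→C2→Lobby→C1→Exit: bottleneck 1, flow now 21.
No augmenting path remains; maximum flow = 21.
In the residual graph, reachable from Hall: {Hall, StairC, C2, C3, C4, Lobby, StairA, C1}.
Min-cut edges: C4→C5 (6), StairA→Exit (6), C1→Exit (9); capacity 6 + 6 + 9 = 21.
This cut is saturated, so no flow can exceed 21.

21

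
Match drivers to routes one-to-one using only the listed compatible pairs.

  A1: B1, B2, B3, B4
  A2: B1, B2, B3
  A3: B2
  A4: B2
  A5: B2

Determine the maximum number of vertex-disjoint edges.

3

Unit-capacity flow: source→left, listed edges, right→sink; max matching = max flow.
Augmenting path A1→B1 (+1); matched 1.
Augmenting path A2→B2 (+1); matched 2.
Augmenting path A3→B2→A2→B3 (+1); matched 3.
No augmenting path remains; maximum matching = 3.
König certificate: {A1, A2, B2} is a vertex cover of size 3 (every listed pair touches it), so no matching can be larger.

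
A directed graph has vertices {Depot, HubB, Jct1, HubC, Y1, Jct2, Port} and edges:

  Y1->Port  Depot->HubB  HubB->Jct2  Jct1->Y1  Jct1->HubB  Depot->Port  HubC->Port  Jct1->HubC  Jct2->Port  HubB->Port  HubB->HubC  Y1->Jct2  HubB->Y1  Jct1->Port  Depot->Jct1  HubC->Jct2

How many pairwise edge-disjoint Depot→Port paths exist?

3

Assign every edge capacity 1; by Menger, the answer equals the max flow.
Path Depot→Port (+1); total 1.
Path Depot→HubB→Port (+1); total 2.
Path Depot→Jct1→Port (+1); total 3.
No residual Depot→Port path; max flow = 3.
Certifying cut of size 3: {Depot→HubB, Depot→Jct1, Depot→Port}.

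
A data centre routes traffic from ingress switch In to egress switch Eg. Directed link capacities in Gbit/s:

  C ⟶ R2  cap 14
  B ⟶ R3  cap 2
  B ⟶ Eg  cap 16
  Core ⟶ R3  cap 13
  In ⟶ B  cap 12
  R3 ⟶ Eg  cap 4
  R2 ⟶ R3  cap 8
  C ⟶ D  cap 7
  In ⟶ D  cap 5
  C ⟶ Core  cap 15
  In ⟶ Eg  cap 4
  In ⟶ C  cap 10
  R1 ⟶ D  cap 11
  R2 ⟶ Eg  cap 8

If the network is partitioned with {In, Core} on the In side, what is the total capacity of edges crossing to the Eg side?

Edges leaving {In, Core}: In→C (10), In→B (12), In→D (5), In→Eg (4), Core→R3 (13).
Cut capacity = 10 + 12 + 5 + 4 + 13 = 44.

44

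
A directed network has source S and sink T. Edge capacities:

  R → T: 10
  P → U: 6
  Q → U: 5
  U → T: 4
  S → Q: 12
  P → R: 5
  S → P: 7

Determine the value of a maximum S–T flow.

Augment S→P→R→T: bottleneck 5, flow now 5.
Augment S→P→U→T: bottleneck 2, flow now 7.
Augment S→Q→U→T: bottleneck 2, flow now 9.
No augmenting path remains; maximum flow = 9.
In the residual graph, reachable from S: {S, P, Q, U}.
Min-cut edges: P→R (5), U→T (4); capacity 5 + 4 = 9.
This cut is saturated, so no flow can exceed 9.

9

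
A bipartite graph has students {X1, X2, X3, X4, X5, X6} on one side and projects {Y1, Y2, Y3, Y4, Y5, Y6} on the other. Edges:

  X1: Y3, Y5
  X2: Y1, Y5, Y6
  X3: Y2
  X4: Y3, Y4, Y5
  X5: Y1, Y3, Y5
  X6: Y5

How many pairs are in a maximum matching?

Unit-capacity flow: source→left, listed edges, right→sink; max matching = max flow.
Augmenting path X1→Y3 (+1); matched 1.
Augmenting path X2→Y1 (+1); matched 2.
Augmenting path X3→Y2 (+1); matched 3.
Augmenting path X4→Y4 (+1); matched 4.
Augmenting path X5→Y5 (+1); matched 5.
Augmenting path X6→Y5→X5→Y1→X2→Y6 (+1); matched 6.
No augmenting path remains; maximum matching = 6.
König certificate: {X1, X2, X3, X4, X5, X6} is a vertex cover of size 6 (every listed pair touches it), so no matching can be larger.

6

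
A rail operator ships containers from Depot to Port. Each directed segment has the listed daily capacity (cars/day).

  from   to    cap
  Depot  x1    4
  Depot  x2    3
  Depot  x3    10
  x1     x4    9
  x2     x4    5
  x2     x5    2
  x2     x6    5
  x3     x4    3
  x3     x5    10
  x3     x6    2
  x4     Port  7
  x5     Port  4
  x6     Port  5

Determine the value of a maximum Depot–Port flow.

16

Augment Depot→x1→x4→Port: bottleneck 4, flow now 4.
Augment Depot→x2→x4→Port: bottleneck 3, flow now 7.
Augment Depot→x3→x5→Port: bottleneck 4, flow now 11.
Augment Depot→x3→x6→Port: bottleneck 2, flow now 13.
Augment Depot→x3→x4→x2→x6→Port: bottleneck 3, flow now 16. (uses reverse residual edge)
No augmenting path remains; maximum flow = 16.
In the residual graph, reachable from Depot: {Depot, x3, x5}.
Min-cut edges: Depot→x1 (4), Depot→x2 (3), x3→x4 (3), x3→x6 (2), x5→Port (4); capacity 4 + 3 + 3 + 2 + 4 = 16.
This cut is saturated, so no flow can exceed 16.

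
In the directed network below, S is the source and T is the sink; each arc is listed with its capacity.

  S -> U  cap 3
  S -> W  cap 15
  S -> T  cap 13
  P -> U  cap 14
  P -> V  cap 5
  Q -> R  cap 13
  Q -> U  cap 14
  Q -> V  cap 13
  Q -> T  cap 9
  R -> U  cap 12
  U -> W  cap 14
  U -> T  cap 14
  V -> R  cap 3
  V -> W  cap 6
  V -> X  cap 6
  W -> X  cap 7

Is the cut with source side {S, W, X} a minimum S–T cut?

Yes — it is a minimum cut (capacity 16).

Given cut capacity: 3 + 13 = 16.
Augment S→T: bottleneck 13, flow now 13.
Augment S→U→T: bottleneck 3, flow now 16.
No augmenting path remains; maximum flow = 16.
Cut capacity 16 equals the max flow, so it is a minimum cut.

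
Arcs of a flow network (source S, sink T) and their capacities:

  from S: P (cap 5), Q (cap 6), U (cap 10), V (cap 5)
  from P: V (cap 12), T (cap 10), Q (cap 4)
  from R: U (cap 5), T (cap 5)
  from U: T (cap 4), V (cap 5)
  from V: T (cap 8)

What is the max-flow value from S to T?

Augment S→P→T: bottleneck 5, flow now 5.
Augment S→U→T: bottleneck 4, flow now 9.
Augment S→V→T: bottleneck 5, flow now 14.
Augment S→U→V→T: bottleneck 3, flow now 17.
No augmenting path remains; maximum flow = 17.
In the residual graph, reachable from S: {S, Q, U, V}.
Min-cut edges: S→P (5), U→T (4), V→T (8); capacity 5 + 4 + 8 = 17.
This cut is saturated, so no flow can exceed 17.

17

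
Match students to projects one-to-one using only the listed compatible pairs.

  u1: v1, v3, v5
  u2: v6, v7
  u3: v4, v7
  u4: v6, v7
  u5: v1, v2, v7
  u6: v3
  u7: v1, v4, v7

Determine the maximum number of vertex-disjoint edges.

Unit-capacity flow: source→left, listed edges, right→sink; max matching = max flow.
Augmenting path u1→v1 (+1); matched 1.
Augmenting path u2→v6 (+1); matched 2.
Augmenting path u3→v4 (+1); matched 3.
Augmenting path u4→v7 (+1); matched 4.
Augmenting path u5→v2 (+1); matched 5.
Augmenting path u6→v3 (+1); matched 6.
Augmenting path u7→v1→u1→v5 (+1); matched 7.
No augmenting path remains; maximum matching = 7.
König certificate: {u1, u2, u3, u4, u5, u6, u7} is a vertex cover of size 7 (every listed pair touches it), so no matching can be larger.

7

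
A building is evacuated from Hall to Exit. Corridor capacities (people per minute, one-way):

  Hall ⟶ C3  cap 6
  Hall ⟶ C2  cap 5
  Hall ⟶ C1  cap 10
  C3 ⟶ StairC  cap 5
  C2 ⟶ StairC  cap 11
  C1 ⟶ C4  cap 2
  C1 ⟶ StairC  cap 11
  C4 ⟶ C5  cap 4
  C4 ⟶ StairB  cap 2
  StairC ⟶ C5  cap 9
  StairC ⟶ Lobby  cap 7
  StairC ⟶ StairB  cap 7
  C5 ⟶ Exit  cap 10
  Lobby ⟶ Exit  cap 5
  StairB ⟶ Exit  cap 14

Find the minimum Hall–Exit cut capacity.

Augment Hall→C3→StairC→C5→Exit: bottleneck 5, flow now 5.
Augment Hall→C2→StairC→C5→Exit: bottleneck 4, flow now 9.
Augment Hall→C2→StairC→Lobby→Exit: bottleneck 1, flow now 10.
Augment Hall→C1→C4→C5→Exit: bottleneck 1, flow now 11.
Augment Hall→C1→C4→StairB→Exit: bottleneck 1, flow now 12.
Augment Hall→C1→StairC→Lobby→Exit: bottleneck 4, flow now 16.
Augment Hall→C1→StairC→StairB→Exit: bottleneck 4, flow now 20.
No augmenting path remains; maximum flow = 20.
By max-flow min-cut, the minimum cut capacity equals the max flow.
In the residual graph, reachable from Hall: {Hall, C3}.
Min-cut edges: Hall→C2 (5), Hall→C1 (10), C3→StairC (5); capacity 5 + 10 + 5 = 20.

20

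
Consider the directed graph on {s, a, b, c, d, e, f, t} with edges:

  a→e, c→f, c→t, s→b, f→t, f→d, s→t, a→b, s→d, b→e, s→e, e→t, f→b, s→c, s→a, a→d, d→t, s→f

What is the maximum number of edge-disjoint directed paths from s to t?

5

Assign every edge capacity 1; by Menger, the answer equals the max flow.
Path s→t (+1); total 1.
Path s→c→t (+1); total 2.
Path s→d→t (+1); total 3.
Path s→e→t (+1); total 4.
Path s→f→t (+1); total 5.
No residual s→t path; max flow = 5.
Certifying cut of size 5: {d→t, e→t, s→c, s→f, s→t}.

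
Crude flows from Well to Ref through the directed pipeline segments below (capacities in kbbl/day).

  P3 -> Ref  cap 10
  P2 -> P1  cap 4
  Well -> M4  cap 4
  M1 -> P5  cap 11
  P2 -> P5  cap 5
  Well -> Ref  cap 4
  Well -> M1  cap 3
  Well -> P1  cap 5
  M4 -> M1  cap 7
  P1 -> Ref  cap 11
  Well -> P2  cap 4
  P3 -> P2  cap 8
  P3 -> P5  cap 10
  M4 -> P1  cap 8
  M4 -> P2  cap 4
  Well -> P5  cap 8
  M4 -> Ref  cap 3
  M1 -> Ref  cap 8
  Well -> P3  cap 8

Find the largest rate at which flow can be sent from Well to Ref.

Augment Well→Ref: bottleneck 4, flow now 4.
Augment Well→P3→Ref: bottleneck 8, flow now 12.
Augment Well→M4→Ref: bottleneck 3, flow now 15.
Augment Well→M1→Ref: bottleneck 3, flow now 18.
Augment Well→P1→Ref: bottleneck 5, flow now 23.
Augment Well→M4→M1→Ref: bottleneck 1, flow now 24.
Augment Well→P2→P1→Ref: bottleneck 4, flow now 28.
No augmenting path remains; maximum flow = 28.
In the residual graph, reachable from Well: {Well, P5}.
Min-cut edges: Well→P3 (8), Well→M4 (4), Well→P2 (4), Well→M1 (3), Well→P1 (5), Well→Ref (4); capacity 8 + 4 + 4 + 3 + 5 + 4 = 28.
This cut is saturated, so no flow can exceed 28.

28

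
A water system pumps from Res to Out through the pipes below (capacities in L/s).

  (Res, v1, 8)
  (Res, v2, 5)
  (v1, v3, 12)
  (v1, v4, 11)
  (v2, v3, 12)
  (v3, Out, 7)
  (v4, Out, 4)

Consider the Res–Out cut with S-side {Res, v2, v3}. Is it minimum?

Given cut capacity: 8 + 7 = 15.
Augment Res→v1→v3→Out: bottleneck 7, flow now 7.
Augment Res→v1→v4→Out: bottleneck 1, flow now 8.
Augment Res→v2→v3→v1→v4→Out: bottleneck 3, flow now 11. (uses reverse residual edge)
No augmenting path remains; maximum flow = 11.
In the residual graph, reachable from Res: {Res, v1, v2, v3, v4}.
Min-cut edges: v3→Out (7), v4→Out (4); capacity 7 + 4 = 11.
Cut capacity 15 exceeds the max flow 11, so it is not minimum.

No — its capacity is 15, but the minimum cut has capacity 11.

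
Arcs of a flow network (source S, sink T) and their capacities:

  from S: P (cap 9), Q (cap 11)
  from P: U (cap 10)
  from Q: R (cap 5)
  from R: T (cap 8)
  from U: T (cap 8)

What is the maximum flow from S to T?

Augment S→P→U→T: bottleneck 8, flow now 8.
Augment S→Q→R→T: bottleneck 5, flow now 13.
No augmenting path remains; maximum flow = 13.
In the residual graph, reachable from S: {S, P, Q, U}.
Min-cut edges: Q→R (5), U→T (8); capacity 5 + 8 = 13.
This cut is saturated, so no flow can exceed 13.

13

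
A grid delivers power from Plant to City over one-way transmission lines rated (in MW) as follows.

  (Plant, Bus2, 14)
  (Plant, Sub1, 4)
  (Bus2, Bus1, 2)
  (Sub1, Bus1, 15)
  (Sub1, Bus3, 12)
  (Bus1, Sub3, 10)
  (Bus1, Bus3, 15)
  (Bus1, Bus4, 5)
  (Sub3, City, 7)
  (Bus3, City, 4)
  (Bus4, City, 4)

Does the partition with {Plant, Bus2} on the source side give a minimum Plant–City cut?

Yes — it is a minimum cut (capacity 6).

Given cut capacity: 4 + 2 = 6.
Augment Plant→Sub1→Bus3→City: bottleneck 4, flow now 4.
Augment Plant→Bus2→Bus1→Sub3→City: bottleneck 2, flow now 6.
No augmenting path remains; maximum flow = 6.
Cut capacity 6 equals the max flow, so it is a minimum cut.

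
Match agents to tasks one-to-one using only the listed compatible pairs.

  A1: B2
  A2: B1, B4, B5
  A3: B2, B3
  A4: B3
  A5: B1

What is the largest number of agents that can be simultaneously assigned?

Unit-capacity flow: source→left, listed edges, right→sink; max matching = max flow.
Augmenting path A1→B2 (+1); matched 1.
Augmenting path A2→B1 (+1); matched 2.
Augmenting path A3→B3 (+1); matched 3.
Augmenting path A5→B1→A2→B4 (+1); matched 4.
No augmenting path remains; maximum matching = 4.
König certificate: {A2, A5, B2, B3} is a vertex cover of size 4 (every listed pair touches it), so no matching can be larger.

4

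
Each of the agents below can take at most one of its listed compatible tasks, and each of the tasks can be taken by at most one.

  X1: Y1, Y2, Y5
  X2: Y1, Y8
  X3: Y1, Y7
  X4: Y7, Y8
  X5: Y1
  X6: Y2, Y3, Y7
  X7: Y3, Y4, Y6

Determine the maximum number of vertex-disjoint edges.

6

Unit-capacity flow: source→left, listed edges, right→sink; max matching = max flow.
Augmenting path X1→Y1 (+1); matched 1.
Augmenting path X2→Y8 (+1); matched 2.
Augmenting path X3→Y7 (+1); matched 3.
Augmenting path X6→Y2 (+1); matched 4.
Augmenting path X7→Y3 (+1); matched 5.
Augmenting path X5→Y1→X1→Y5 (+1); matched 6.
No augmenting path remains; maximum matching = 6.
König certificate: {X1, X6, X7, Y1, Y7, Y8} is a vertex cover of size 6 (every listed pair touches it), so no matching can be larger.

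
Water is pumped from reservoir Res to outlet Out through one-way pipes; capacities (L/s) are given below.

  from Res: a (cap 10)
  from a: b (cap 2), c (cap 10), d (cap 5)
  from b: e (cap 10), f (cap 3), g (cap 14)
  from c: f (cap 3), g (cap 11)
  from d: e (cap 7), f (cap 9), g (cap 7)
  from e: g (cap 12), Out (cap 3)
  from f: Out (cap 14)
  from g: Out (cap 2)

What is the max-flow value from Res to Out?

Augment Res→a→b→e→Out: bottleneck 2, flow now 2.
Augment Res→a→c→f→Out: bottleneck 3, flow now 5.
Augment Res→a→c→g→Out: bottleneck 2, flow now 7.
Augment Res→a→d→e→Out: bottleneck 1, flow now 8.
Augment Res→a→d→f→Out: bottleneck 2, flow now 10.
No augmenting path remains; maximum flow = 10.
In the residual graph, reachable from Res: {Res}.
Min-cut edges: Res→a (10); capacity 10 = 10.
This cut is saturated, so no flow can exceed 10.

10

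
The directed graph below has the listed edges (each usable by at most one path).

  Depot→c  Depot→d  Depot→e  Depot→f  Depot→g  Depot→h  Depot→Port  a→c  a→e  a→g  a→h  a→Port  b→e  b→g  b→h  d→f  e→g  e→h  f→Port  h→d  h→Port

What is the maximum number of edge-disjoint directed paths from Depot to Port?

3

Assign every edge capacity 1; by Menger, the answer equals the max flow.
Path Depot→Port (+1); total 1.
Path Depot→f→Port (+1); total 2.
Path Depot→h→Port (+1); total 3.
No residual Depot→Port path; max flow = 3.
Certifying cut of size 3: {Depot→Port, f→Port, h→Port}.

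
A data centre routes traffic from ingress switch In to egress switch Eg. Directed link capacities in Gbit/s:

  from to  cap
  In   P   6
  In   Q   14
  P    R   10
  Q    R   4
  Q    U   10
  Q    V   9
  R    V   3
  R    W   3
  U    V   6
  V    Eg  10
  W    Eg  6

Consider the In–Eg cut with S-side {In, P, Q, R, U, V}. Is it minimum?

Yes — it is a minimum cut (capacity 13).

Given cut capacity: 3 + 10 = 13.
Augment In→Q→V→Eg: bottleneck 9, flow now 9.
Augment In→P→R→V→Eg: bottleneck 1, flow now 10.
Augment In→P→R→W→Eg: bottleneck 3, flow now 13.
No augmenting path remains; maximum flow = 13.
Cut capacity 13 equals the max flow, so it is a minimum cut.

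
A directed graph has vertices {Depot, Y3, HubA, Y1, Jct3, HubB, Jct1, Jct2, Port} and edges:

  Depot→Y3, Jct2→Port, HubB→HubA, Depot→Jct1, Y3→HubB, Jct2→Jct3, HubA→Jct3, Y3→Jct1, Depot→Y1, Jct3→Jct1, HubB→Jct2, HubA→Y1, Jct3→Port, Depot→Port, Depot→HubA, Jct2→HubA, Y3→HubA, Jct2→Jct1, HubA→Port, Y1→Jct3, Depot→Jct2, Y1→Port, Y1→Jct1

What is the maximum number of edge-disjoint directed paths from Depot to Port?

Assign every edge capacity 1; by Menger, the answer equals the max flow.
Path Depot→Port (+1); total 1.
Path Depot→HubA→Port (+1); total 2.
Path Depot→Y1→Port (+1); total 3.
Path Depot→Jct2→Port (+1); total 4.
Path Depot→Y3→HubA→Jct3→Port (+1); total 5.
No residual Depot→Port path; max flow = 5.
Certifying cut of size 5: {Depot→HubA, Depot→Jct2, Depot→Port, Depot→Y1, Depot→Y3}.

5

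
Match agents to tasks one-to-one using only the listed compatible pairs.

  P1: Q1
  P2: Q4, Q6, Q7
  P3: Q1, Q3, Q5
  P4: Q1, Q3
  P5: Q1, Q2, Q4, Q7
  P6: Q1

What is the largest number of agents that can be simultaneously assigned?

Unit-capacity flow: source→left, listed edges, right→sink; max matching = max flow.
Augmenting path P1→Q1 (+1); matched 1.
Augmenting path P2→Q4 (+1); matched 2.
Augmenting path P3→Q3 (+1); matched 3.
Augmenting path P5→Q2 (+1); matched 4.
Augmenting path P4→Q3→P3→Q5 (+1); matched 5.
No augmenting path remains; maximum matching = 5.
König certificate: {P2, P3, P4, P5, Q1} is a vertex cover of size 5 (every listed pair touches it), so no matching can be larger.

5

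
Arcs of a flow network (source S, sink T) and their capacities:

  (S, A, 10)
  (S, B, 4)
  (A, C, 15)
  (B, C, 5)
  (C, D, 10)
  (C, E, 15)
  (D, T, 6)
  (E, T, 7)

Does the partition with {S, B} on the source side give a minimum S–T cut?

Given cut capacity: 10 + 5 = 15.
Augment S→A→C→D→T: bottleneck 6, flow now 6.
Augment S→A→C→E→T: bottleneck 4, flow now 10.
Augment S→B→C→E→T: bottleneck 3, flow now 13.
No augmenting path remains; maximum flow = 13.
In the residual graph, reachable from S: {S, A, B, C, D, E}.
Min-cut edges: D→T (6), E→T (7); capacity 6 + 7 = 13.
Cut capacity 15 exceeds the max flow 13, so it is not minimum.

No — its capacity is 15, but the minimum cut has capacity 13.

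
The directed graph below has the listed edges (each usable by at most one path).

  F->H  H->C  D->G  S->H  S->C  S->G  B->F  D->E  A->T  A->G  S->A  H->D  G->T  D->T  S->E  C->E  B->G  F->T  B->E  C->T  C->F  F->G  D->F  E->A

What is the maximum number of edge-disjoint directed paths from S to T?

Assign every edge capacity 1; by Menger, the answer equals the max flow.
Path S→A→T (+1); total 1.
Path S→C→T (+1); total 2.
Path S→G→T (+1); total 3.
Path S→H→D→T (+1); total 4.
No residual S→T path; max flow = 4.
Certifying cut of size 4: {A→T, G→T, S→C, S→H}.

4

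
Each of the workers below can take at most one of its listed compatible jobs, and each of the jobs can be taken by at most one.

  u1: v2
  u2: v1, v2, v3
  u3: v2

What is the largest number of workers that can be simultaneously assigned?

Unit-capacity flow: source→left, listed edges, right→sink; max matching = max flow.
Augmenting path u1→v2 (+1); matched 1.
Augmenting path u2→v1 (+1); matched 2.
No augmenting path remains; maximum matching = 2.
König certificate: {u2, v2} is a vertex cover of size 2 (every listed pair touches it), so no matching can be larger.

2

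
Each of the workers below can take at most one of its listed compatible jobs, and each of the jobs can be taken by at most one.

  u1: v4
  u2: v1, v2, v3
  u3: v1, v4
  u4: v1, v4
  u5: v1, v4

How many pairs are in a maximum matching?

3

Unit-capacity flow: source→left, listed edges, right→sink; max matching = max flow.
Augmenting path u1→v4 (+1); matched 1.
Augmenting path u2→v1 (+1); matched 2.
Augmenting path u3→v1→u2→v2 (+1); matched 3.
No augmenting path remains; maximum matching = 3.
König certificate: {u2, v1, v4} is a vertex cover of size 3 (every listed pair touches it), so no matching can be larger.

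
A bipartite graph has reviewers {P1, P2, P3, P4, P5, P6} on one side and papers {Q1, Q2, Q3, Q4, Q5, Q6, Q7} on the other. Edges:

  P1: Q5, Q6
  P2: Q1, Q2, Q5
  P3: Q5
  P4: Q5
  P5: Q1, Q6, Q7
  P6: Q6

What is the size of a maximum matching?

Unit-capacity flow: source→left, listed edges, right→sink; max matching = max flow.
Augmenting path P1→Q5 (+1); matched 1.
Augmenting path P2→Q1 (+1); matched 2.
Augmenting path P5→Q6 (+1); matched 3.
Augmenting path P6→Q6→P5→Q7 (+1); matched 4.
No augmenting path remains; maximum matching = 4.
König certificate: {P2, P5, Q5, Q6} is a vertex cover of size 4 (every listed pair touches it), so no matching can be larger.

4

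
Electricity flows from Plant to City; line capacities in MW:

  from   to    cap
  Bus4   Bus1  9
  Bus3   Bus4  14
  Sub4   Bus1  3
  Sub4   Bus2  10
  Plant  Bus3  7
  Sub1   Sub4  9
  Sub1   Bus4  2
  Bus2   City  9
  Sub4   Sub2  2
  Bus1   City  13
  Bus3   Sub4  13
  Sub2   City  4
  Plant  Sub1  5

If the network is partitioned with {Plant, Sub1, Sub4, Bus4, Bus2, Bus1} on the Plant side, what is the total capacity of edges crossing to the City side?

31

Edges leaving {Plant, Sub1, Sub4, Bus4, Bus2, Bus1}: Plant→Bus3 (7), Sub4→Sub2 (2), Bus2→City (9), Bus1→City (13).
Cut capacity = 7 + 2 + 9 + 13 = 31.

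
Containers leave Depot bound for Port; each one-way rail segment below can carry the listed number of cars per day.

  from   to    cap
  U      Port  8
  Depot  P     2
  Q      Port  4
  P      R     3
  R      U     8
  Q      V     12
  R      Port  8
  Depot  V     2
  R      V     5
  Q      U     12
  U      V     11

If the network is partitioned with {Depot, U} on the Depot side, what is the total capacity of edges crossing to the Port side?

Edges leaving {Depot, U}: Depot→P (2), Depot→V (2), U→V (11), U→Port (8).
Cut capacity = 2 + 2 + 11 + 8 = 23.

23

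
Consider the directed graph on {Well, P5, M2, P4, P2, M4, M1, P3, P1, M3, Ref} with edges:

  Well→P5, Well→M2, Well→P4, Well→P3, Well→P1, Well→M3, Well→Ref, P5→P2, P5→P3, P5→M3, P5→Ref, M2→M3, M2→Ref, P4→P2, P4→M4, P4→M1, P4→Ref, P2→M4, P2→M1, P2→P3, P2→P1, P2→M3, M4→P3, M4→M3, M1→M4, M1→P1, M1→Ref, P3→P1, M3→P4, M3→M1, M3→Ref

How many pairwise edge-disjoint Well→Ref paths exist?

Assign every edge capacity 1; by Menger, the answer equals the max flow.
Path Well→Ref (+1); total 1.
Path Well→P5→Ref (+1); total 2.
Path Well→M2→Ref (+1); total 3.
Path Well→P4→Ref (+1); total 4.
Path Well→M3→Ref (+1); total 5.
No residual Well→Ref path; max flow = 5.
Certifying cut of size 5: {Well→M2, Well→M3, Well→P4, Well→P5, Well→Ref}.

5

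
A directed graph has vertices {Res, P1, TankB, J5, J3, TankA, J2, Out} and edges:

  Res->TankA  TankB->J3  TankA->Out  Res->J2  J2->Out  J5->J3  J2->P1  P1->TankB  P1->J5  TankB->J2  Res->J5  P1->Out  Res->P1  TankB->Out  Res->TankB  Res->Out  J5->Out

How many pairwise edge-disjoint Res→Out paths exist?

6

Assign every edge capacity 1; by Menger, the answer equals the max flow.
Path Res→Out (+1); total 1.
Path Res→P1→Out (+1); total 2.
Path Res→TankB→Out (+1); total 3.
Path Res→J5→Out (+1); total 4.
Path Res→TankA→Out (+1); total 5.
Path Res→J2→Out (+1); total 6.
No residual Res→Out path; max flow = 6.
Certifying cut of size 6: {Res→J2, Res→J5, Res→Out, Res→P1, Res→TankA, Res→TankB}.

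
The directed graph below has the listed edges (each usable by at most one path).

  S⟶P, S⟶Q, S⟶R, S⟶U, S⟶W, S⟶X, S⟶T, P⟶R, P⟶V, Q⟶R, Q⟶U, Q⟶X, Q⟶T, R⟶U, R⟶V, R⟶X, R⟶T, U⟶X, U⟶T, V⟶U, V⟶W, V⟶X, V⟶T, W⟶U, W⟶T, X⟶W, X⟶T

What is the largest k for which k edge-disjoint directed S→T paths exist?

7

Assign every edge capacity 1; by Menger, the answer equals the max flow.
Path S→T (+1); total 1.
Path S→Q→T (+1); total 2.
Path S→R→T (+1); total 3.
Path S→U→T (+1); total 4.
Path S→W→T (+1); total 5.
Path S→X→T (+1); total 6.
Path S→P→V→T (+1); total 7.
No residual S→T path; max flow = 7.
Certifying cut of size 7: {S→P, S→Q, S→R, S→T, S→U, S→W, S→X}.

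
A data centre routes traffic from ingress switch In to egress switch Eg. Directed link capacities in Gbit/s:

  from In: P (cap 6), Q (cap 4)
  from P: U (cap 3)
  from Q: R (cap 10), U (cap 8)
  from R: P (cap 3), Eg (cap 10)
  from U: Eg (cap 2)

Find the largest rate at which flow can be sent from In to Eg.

Augment In→P→U→Eg: bottleneck 2, flow now 2.
Augment In→Q→R→Eg: bottleneck 4, flow now 6.
No augmenting path remains; maximum flow = 6.
In the residual graph, reachable from In: {In, P, U}.
Min-cut edges: In→Q (4), U→Eg (2); capacity 4 + 2 = 6.
This cut is saturated, so no flow can exceed 6.

6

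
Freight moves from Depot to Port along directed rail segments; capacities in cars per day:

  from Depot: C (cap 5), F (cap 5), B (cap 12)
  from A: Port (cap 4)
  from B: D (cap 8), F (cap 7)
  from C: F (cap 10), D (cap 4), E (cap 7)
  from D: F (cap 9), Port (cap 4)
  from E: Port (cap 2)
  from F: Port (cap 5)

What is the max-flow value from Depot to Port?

Augment Depot→F→Port: bottleneck 5, flow now 5.
Augment Depot→B→D→Port: bottleneck 4, flow now 9.
Augment Depot→C→E→Port: bottleneck 2, flow now 11.
No augmenting path remains; maximum flow = 11.
In the residual graph, reachable from Depot: {Depot, B, C, D, E, F}.
Min-cut edges: D→Port (4), E→Port (2), F→Port (5); capacity 4 + 2 + 5 = 11.
This cut is saturated, so no flow can exceed 11.

11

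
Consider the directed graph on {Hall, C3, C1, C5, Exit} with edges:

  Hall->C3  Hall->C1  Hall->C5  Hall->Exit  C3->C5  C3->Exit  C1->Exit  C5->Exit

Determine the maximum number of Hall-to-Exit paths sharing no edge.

4

Assign every edge capacity 1; by Menger, the answer equals the max flow.
Path Hall→Exit (+1); total 1.
Path Hall→C3→Exit (+1); total 2.
Path Hall→C1→Exit (+1); total 3.
Path Hall→C5→Exit (+1); total 4.
No residual Hall→Exit path; max flow = 4.
Certifying cut of size 4: {Hall→C1, Hall→C3, Hall→C5, Hall→Exit}.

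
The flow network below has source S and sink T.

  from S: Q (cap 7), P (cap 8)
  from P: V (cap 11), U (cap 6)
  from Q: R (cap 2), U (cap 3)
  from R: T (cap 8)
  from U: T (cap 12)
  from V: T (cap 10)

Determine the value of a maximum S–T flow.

13

Augment S→P→U→T: bottleneck 6, flow now 6.
Augment S→P→V→T: bottleneck 2, flow now 8.
Augment S→Q→R→T: bottleneck 2, flow now 10.
Augment S→Q→U→T: bottleneck 3, flow now 13.
No augmenting path remains; maximum flow = 13.
In the residual graph, reachable from S: {S, Q}.
Min-cut edges: S→P (8), Q→R (2), Q→U (3); capacity 8 + 2 + 3 = 13.
This cut is saturated, so no flow can exceed 13.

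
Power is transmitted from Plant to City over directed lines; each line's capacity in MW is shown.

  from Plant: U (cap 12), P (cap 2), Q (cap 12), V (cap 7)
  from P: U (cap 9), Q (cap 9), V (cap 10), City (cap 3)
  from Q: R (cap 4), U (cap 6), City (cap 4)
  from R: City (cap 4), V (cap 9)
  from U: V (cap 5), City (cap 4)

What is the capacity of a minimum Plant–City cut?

Augment Plant→P→City: bottleneck 2, flow now 2.
Augment Plant→Q→City: bottleneck 4, flow now 6.
Augment Plant→U→City: bottleneck 4, flow now 10.
Augment Plant→Q→R→City: bottleneck 4, flow now 14.
No augmenting path remains; maximum flow = 14.
By max-flow min-cut, the minimum cut capacity equals the max flow.
In the residual graph, reachable from Plant: {Plant, Q, U, V}.
Min-cut edges: Plant→P (2), Q→R (4), Q→City (4), U→City (4); capacity 2 + 4 + 4 + 4 = 14.

14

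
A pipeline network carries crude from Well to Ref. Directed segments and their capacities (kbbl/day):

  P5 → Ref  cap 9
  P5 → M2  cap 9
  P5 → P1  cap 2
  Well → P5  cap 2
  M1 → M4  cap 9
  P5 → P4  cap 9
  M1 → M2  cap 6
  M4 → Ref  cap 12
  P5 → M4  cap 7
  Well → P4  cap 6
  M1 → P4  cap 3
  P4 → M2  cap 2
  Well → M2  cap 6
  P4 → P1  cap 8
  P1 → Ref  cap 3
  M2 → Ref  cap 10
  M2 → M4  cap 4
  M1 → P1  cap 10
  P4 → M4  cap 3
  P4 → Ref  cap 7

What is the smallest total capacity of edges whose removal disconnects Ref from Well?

Augment Well→P5→Ref: bottleneck 2, flow now 2.
Augment Well→P4→Ref: bottleneck 6, flow now 8.
Augment Well→M2→Ref: bottleneck 6, flow now 14.
No augmenting path remains; maximum flow = 14.
By max-flow min-cut, the minimum cut capacity equals the max flow.
In the residual graph, reachable from Well: {Well}.
Min-cut edges: Well→P5 (2), Well→P4 (6), Well→M2 (6); capacity 2 + 6 + 6 = 14.

14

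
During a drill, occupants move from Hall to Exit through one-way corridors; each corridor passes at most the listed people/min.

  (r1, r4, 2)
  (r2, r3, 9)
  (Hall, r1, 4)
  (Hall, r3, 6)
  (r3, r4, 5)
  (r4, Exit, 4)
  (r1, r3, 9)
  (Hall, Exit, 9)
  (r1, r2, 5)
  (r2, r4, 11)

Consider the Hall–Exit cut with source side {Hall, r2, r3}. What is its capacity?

Edges leaving {Hall, r2, r3}: Hall→r1 (4), Hall→Exit (9), r2→r4 (11), r3→r4 (5).
Cut capacity = 4 + 9 + 11 + 5 = 29.

29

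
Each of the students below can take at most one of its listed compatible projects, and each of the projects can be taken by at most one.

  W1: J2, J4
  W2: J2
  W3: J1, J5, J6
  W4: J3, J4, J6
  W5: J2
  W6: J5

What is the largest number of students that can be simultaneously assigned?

Unit-capacity flow: source→left, listed edges, right→sink; max matching = max flow.
Augmenting path W1→J2 (+1); matched 1.
Augmenting path W3→J1 (+1); matched 2.
Augmenting path W4→J3 (+1); matched 3.
Augmenting path W6→J5 (+1); matched 4.
Augmenting path W2→J2→W1→J4 (+1); matched 5.
No augmenting path remains; maximum matching = 5.
König certificate: {W1, W3, W4, W6, J2} is a vertex cover of size 5 (every listed pair touches it), so no matching can be larger.

5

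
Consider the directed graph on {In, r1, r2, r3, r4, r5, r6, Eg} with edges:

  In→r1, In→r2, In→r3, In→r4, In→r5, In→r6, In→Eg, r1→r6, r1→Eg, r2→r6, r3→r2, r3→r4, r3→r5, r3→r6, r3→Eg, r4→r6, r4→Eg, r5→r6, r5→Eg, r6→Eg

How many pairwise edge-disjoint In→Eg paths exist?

Assign every edge capacity 1; by Menger, the answer equals the max flow.
Path In→Eg (+1); total 1.
Path In→r1→Eg (+1); total 2.
Path In→r3→Eg (+1); total 3.
Path In→r4→Eg (+1); total 4.
Path In→r5→Eg (+1); total 5.
Path In→r6→Eg (+1); total 6.
No residual In→Eg path; max flow = 6.
Certifying cut of size 6: {In→Eg, In→r1, In→r3, In→r4, In→r5, r6→Eg}.

6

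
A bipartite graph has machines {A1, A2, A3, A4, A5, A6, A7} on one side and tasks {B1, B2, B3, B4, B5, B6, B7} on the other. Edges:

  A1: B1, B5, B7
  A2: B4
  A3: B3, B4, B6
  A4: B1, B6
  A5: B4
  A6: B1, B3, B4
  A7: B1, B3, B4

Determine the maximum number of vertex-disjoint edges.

5

Unit-capacity flow: source→left, listed edges, right→sink; max matching = max flow.
Augmenting path A1→B1 (+1); matched 1.
Augmenting path A2→B4 (+1); matched 2.
Augmenting path A3→B3 (+1); matched 3.
Augmenting path A4→B6 (+1); matched 4.
Augmenting path A6→B1→A1→B5 (+1); matched 5.
No augmenting path remains; maximum matching = 5.
König certificate: {A1, B1, B3, B4, B6} is a vertex cover of size 5 (every listed pair touches it), so no matching can be larger.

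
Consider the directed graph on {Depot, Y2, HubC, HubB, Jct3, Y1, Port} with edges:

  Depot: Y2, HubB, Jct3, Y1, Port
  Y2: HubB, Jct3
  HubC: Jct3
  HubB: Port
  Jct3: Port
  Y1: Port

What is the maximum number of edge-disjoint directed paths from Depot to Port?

4

Assign every edge capacity 1; by Menger, the answer equals the max flow.
Path Depot→Port (+1); total 1.
Path Depot→HubB→Port (+1); total 2.
Path Depot→Jct3→Port (+1); total 3.
Path Depot→Y1→Port (+1); total 4.
No residual Depot→Port path; max flow = 4.
Certifying cut of size 4: {Depot→Port, Depot→Y1, HubB→Port, Jct3→Port}.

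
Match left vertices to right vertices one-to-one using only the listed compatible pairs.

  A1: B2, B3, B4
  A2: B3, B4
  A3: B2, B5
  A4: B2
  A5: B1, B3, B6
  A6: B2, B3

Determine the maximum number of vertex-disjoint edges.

Unit-capacity flow: source→left, listed edges, right→sink; max matching = max flow.
Augmenting path A1→B2 (+1); matched 1.
Augmenting path A2→B3 (+1); matched 2.
Augmenting path A3→B5 (+1); matched 3.
Augmenting path A5→B1 (+1); matched 4.
Augmenting path A4→B2→A1→B4 (+1); matched 5.
No augmenting path remains; maximum matching = 5.
König certificate: {A3, A5, B2, B3, B4} is a vertex cover of size 5 (every listed pair touches it), so no matching can be larger.

5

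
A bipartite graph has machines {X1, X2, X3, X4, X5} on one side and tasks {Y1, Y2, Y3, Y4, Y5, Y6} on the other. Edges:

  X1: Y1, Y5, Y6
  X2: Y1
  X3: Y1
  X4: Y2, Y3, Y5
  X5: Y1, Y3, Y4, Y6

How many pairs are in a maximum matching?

Unit-capacity flow: source→left, listed edges, right→sink; max matching = max flow.
Augmenting path X1→Y1 (+1); matched 1.
Augmenting path X4→Y2 (+1); matched 2.
Augmenting path X5→Y3 (+1); matched 3.
Augmenting path X2→Y1→X1→Y5 (+1); matched 4.
No augmenting path remains; maximum matching = 4.
König certificate: {X1, X4, X5, Y1} is a vertex cover of size 4 (every listed pair touches it), so no matching can be larger.

4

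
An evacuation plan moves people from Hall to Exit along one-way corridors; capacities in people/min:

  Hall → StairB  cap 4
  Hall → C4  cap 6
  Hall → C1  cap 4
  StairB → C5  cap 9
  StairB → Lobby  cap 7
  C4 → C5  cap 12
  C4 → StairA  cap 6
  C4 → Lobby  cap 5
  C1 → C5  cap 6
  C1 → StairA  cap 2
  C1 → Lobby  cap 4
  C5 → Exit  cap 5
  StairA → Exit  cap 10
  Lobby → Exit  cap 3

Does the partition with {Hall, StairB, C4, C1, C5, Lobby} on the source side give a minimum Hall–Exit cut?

Given cut capacity: 6 + 2 + 5 + 3 = 16.
Augment Hall→StairB→C5→Exit: bottleneck 4, flow now 4.
Augment Hall→C4→C5→Exit: bottleneck 1, flow now 5.
Augment Hall→C4→StairA→Exit: bottleneck 5, flow now 10.
Augment Hall→C1→StairA→Exit: bottleneck 2, flow now 12.
Augment Hall→C1→Lobby→Exit: bottleneck 2, flow now 14.
No augmenting path remains; maximum flow = 14.
In the residual graph, reachable from Hall: {Hall}.
Min-cut edges: Hall→StairB (4), Hall→C4 (6), Hall→C1 (4); capacity 4 + 6 + 4 = 14.
Cut capacity 16 exceeds the max flow 14, so it is not minimum.

No — its capacity is 16, but the minimum cut has capacity 14.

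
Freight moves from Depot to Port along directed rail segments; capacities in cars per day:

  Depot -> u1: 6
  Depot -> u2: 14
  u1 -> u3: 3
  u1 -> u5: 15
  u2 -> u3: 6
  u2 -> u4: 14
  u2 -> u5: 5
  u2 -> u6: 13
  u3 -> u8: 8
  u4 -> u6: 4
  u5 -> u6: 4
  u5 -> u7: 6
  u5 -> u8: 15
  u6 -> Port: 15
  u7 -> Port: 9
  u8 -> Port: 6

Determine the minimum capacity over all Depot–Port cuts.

20

Augment Depot→u2→u6→Port: bottleneck 13, flow now 13.
Augment Depot→u1→u3→u8→Port: bottleneck 3, flow now 16.
Augment Depot→u1→u5→u6→Port: bottleneck 2, flow now 18.
Augment Depot→u1→u5→u7→Port: bottleneck 1, flow now 19.
Augment Depot→u2→u3→u8→Port: bottleneck 1, flow now 20.
No augmenting path remains; maximum flow = 20.
By max-flow min-cut, the minimum cut capacity equals the max flow.
In the residual graph, reachable from Depot: {Depot}.
Min-cut edges: Depot→u1 (6), Depot→u2 (14); capacity 6 + 14 = 20.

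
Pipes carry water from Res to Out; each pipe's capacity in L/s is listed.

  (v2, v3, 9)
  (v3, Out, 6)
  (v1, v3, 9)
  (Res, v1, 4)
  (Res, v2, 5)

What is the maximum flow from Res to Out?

Augment Res→v1→v3→Out: bottleneck 4, flow now 4.
Augment Res→v2→v3→Out: bottleneck 2, flow now 6.
No augmenting path remains; maximum flow = 6.
In the residual graph, reachable from Res: {Res, v1, v2, v3}.
Min-cut edges: v3→Out (6); capacity 6 = 6.
This cut is saturated, so no flow can exceed 6.

6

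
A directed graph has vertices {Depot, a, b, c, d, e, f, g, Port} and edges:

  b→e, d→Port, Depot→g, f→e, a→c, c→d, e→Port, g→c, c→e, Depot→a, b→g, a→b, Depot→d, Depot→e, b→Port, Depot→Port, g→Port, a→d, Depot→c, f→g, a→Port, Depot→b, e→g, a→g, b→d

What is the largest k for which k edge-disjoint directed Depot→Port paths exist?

Assign every edge capacity 1; by Menger, the answer equals the max flow.
Path Depot→Port (+1); total 1.
Path Depot→a→Port (+1); total 2.
Path Depot→b→Port (+1); total 3.
Path Depot→d→Port (+1); total 4.
Path Depot→e→Port (+1); total 5.
Path Depot→g→Port (+1); total 6.
No residual Depot→Port path; max flow = 6.
Certifying cut of size 6: {Depot→Port, Depot→a, Depot→b, d→Port, e→Port, g→Port}.

6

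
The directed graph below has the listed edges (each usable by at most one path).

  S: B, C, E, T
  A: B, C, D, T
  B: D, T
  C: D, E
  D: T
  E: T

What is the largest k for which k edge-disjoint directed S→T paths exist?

4

Assign every edge capacity 1; by Menger, the answer equals the max flow.
Path S→T (+1); total 1.
Path S→B→T (+1); total 2.
Path S→E→T (+1); total 3.
Path S→C→D→T (+1); total 4.
No residual S→T path; max flow = 4.
Certifying cut of size 4: {S→B, S→C, S→E, S→T}.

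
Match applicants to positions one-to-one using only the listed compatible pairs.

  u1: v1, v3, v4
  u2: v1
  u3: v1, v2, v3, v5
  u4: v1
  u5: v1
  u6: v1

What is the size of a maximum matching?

Unit-capacity flow: source→left, listed edges, right→sink; max matching = max flow.
Augmenting path u1→v1 (+1); matched 1.
Augmenting path u3→v2 (+1); matched 2.
Augmenting path u2→v1→u1→v3 (+1); matched 3.
No augmenting path remains; maximum matching = 3.
König certificate: {u1, u3, v1} is a vertex cover of size 3 (every listed pair touches it), so no matching can be larger.

3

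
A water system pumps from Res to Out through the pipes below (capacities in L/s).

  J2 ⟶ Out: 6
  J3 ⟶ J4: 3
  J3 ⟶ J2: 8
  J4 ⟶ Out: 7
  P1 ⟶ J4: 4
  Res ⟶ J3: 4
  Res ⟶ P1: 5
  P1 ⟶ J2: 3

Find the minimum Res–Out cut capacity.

Augment Res→P1→J2→Out: bottleneck 3, flow now 3.
Augment Res→P1→J4→Out: bottleneck 2, flow now 5.
Augment Res→J3→J2→Out: bottleneck 3, flow now 8.
Augment Res→J3→J4→Out: bottleneck 1, flow now 9.
No augmenting path remains; maximum flow = 9.
By max-flow min-cut, the minimum cut capacity equals the max flow.
In the residual graph, reachable from Res: {Res}.
Min-cut edges: Res→P1 (5), Res→J3 (4); capacity 5 + 4 = 9.

9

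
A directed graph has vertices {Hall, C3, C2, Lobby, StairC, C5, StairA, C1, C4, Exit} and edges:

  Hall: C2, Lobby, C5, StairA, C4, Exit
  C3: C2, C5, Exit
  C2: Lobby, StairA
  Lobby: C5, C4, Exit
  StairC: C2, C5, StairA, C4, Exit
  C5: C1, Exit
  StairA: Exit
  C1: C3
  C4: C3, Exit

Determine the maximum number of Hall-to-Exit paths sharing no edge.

6

Assign every edge capacity 1; by Menger, the answer equals the max flow.
Path Hall→Exit (+1); total 1.
Path Hall→Lobby→Exit (+1); total 2.
Path Hall→C5→Exit (+1); total 3.
Path Hall→StairA→Exit (+1); total 4.
Path Hall→C4→Exit (+1); total 5.
Path Hall→C2→Lobby→C4→C3→Exit (+1); total 6.
No residual Hall→Exit path; max flow = 6.
Certifying cut of size 6: {Hall→C2, Hall→C4, Hall→C5, Hall→Exit, Hall→Lobby, Hall→StairA}.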